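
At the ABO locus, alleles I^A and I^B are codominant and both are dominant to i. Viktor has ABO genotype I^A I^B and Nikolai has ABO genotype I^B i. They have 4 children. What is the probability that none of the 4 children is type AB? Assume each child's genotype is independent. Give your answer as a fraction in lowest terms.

81/256

ABO cross I^A I^B × I^B i → 1/4 A, 1/2 B, 1/4 AB.
So P(type AB) = 1/4 per child.
P(not type AB) = 3/4 for one child; (3/4)^4 = 81/256.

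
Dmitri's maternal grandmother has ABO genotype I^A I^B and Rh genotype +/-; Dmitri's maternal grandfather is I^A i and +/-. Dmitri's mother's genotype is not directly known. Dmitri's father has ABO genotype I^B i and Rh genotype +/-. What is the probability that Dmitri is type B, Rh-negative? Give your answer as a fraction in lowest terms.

Dmitri's mother's ABO genotype from I^A I^B × I^A i: 1/4 I^A I^A, 1/4 I^A I^B, 1/4 I^A i, 1/4 I^B i.
Crossing each possibility with the father I^B i and summing P(type B): 1/4·0 + 1/4·1/2 + 1/4·1/4 + 1/4·3/4 = 3/8.
Similarly for Rh via the mother's Rh distribution: P(Rh-) = 1/4.
Independent loci: 3/8 × 1/4 = 3/32.

3/32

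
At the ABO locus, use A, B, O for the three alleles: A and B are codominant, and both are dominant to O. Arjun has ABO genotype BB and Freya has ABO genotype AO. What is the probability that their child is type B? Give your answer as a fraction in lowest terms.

1/2

ABO cross BB × AO → offspring phenotypes: 1/2 B, 1/2 AB.
So P(type B) = 1/2.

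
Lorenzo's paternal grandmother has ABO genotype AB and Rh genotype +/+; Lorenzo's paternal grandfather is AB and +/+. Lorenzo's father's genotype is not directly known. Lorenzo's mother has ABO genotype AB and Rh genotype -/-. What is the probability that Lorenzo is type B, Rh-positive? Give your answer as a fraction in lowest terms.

Lorenzo's father's ABO genotype from AB × AB: 1/4 AA, 1/2 AB, 1/4 BB.
Crossing each possibility with the mother AB and summing P(type B): 1/4·0 + 1/2·1/4 + 1/4·1/2 = 1/4.
Similarly for Rh via the father's Rh distribution: P(Rh+) = 1.
Independent loci: 1/4 × 1 = 1/4.

1/4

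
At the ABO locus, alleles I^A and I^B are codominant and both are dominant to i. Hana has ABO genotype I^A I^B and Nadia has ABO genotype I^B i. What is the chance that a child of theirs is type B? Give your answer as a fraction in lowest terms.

ABO cross I^A I^B × I^B i → offspring phenotypes: 1/4 A, 1/2 B, 1/4 AB.
So P(type B) = 1/2.

1/2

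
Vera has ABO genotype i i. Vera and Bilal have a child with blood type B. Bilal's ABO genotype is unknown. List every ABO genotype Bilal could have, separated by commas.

I^A I^B, I^B I^B, I^B i

For each candidate genotype of Bilal, check whether crossing it with i i can produce every observed child phenotype.
  I^A I^A → possible child types {A} ✗
  I^A I^B → possible child types {A, B} ✓
  I^A i → possible child types {O, A} ✗
  I^B I^B → possible child types {B} ✓
  I^B i → possible child types {O, B} ✓
  i i → possible child types {O} ✗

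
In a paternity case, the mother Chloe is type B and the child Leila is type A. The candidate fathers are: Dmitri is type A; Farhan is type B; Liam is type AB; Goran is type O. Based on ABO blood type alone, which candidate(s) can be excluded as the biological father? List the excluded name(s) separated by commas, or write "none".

A candidate is excluded only if no genotype consistent with his phenotype could produce a type A child with a type B mother.
Farhan (type B): no genotype consistent with that phenotype can produce a type-A child with a type-B mother.
Goran (type O): no genotype consistent with that phenotype can produce a type-A child with a type-B mother.

Farhan, Goran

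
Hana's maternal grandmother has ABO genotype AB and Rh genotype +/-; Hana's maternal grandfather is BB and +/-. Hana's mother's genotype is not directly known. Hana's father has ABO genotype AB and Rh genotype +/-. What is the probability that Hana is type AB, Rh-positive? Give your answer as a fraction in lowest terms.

3/8

Hana's mother's ABO genotype from AB × BB: 1/2 AB, 1/2 BB.
Crossing each possibility with the father AB and summing P(type AB): 1/2·1/2 + 1/2·1/2 = 1/2.
Similarly for Rh via the mother's Rh distribution: P(Rh+) = 3/4.
Independent loci: 1/2 × 3/4 = 3/8.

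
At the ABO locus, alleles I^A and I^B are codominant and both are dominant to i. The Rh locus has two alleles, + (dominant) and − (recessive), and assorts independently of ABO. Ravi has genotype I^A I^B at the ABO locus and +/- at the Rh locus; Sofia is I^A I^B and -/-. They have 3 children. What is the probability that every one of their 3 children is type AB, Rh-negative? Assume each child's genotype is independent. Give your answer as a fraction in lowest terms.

ABO cross I^A I^B × I^A I^B → 1/4 A, 1/4 B, 1/2 AB.
Rh cross +/- × -/- → 1/2 Rh+, 1/2 Rh-; so P(type AB, Rh-negative) = 1/2 × 1/2 = 1/4 per child.
All 3 independent: (1/4)^3 = 1/64.

1/64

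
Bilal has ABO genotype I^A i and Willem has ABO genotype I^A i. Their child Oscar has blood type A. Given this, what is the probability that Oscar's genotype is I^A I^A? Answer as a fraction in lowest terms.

1/3

Cross I^A i × I^A i → 1/4 I^A I^A, 1/2 I^A i, 1/4 i i.
Type-A genotypes among offspring: I^A I^A (1/4), I^A i (1/2); total 3/4.
P(I^A I^A | type A) = (1/4) / (3/4) = 1/3.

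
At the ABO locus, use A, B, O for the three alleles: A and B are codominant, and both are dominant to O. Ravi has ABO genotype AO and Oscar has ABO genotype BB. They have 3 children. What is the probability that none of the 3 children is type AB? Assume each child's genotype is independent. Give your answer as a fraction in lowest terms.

ABO cross AO × BB → 1/2 B, 1/2 AB.
So P(type AB) = 1/2 per child.
P(not type AB) = 1/2 for one child; (1/2)^3 = 1/8.

1/8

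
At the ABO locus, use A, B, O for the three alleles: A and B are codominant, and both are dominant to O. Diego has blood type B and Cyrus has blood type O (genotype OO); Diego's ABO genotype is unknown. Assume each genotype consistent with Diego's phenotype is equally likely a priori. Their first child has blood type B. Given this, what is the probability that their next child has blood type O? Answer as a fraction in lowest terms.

Possible genotypes: Diego ∈ {BB, BO}; Cyrus ∈ {OO}.
Weight each parental genotype pair by prior × P(type-B child):
  BB × OO: posterior weight 2/3; P(next child type O) = 0.
  BO × OO: posterior weight 1/3; P(next child type O) = 1/2.
Weighted sum = 1/6.

1/6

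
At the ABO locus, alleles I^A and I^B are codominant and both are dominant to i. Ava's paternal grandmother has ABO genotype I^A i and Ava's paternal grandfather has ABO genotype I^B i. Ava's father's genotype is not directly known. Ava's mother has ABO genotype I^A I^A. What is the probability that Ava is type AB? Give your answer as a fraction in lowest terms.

1/4

Ava's father's ABO genotype from I^A i × I^B i: 1/4 I^A I^B, 1/4 I^A i, 1/4 I^B i, 1/4 i i.
Crossing each possibility with the mother I^A I^A and summing P(type AB): 1/4·1/2 + 1/4·0 + 1/4·1/2 + 1/4·0 = 1/4.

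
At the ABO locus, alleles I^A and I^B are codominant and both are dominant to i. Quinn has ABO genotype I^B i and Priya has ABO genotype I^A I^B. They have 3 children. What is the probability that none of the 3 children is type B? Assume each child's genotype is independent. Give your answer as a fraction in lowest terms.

1/8

ABO cross I^B i × I^A I^B → 1/4 A, 1/2 B, 1/4 AB.
So P(type B) = 1/2 per child.
P(not type B) = 1/2 for one child; (1/2)^3 = 1/8.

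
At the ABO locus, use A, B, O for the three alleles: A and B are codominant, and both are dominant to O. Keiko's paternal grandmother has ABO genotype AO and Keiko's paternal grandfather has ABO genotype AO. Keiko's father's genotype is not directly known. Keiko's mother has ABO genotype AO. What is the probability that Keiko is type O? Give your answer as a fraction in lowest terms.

1/4

Keiko's father's ABO genotype from AO × AO: 1/4 AA, 1/2 AO, 1/4 OO.
Crossing each possibility with the mother AO and summing P(type O): 1/4·0 + 1/2·1/4 + 1/4·1/2 = 1/4.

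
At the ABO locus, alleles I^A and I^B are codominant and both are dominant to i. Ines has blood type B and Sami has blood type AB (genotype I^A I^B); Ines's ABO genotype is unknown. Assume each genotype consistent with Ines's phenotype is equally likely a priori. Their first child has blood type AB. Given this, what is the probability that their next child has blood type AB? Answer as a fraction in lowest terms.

Possible genotypes: Ines ∈ {I^B I^B, I^B i}; Sami ∈ {I^A I^B}.
Weight each parental genotype pair by prior × P(type-AB child):
  I^B I^B × I^A I^B: posterior weight 2/3; P(next child type AB) = 1/2.
  I^B i × I^A I^B: posterior weight 1/3; P(next child type AB) = 1/4.
Weighted sum = 5/12.

5/12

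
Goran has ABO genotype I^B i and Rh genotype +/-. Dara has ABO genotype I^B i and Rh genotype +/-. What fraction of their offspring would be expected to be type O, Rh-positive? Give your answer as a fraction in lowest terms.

3/16

ABO cross I^B i × I^B i → offspring phenotypes: 1/4 O, 3/4 B.
Rh cross +/- × +/- → 3/4 Rh+, 1/4 Rh-.
Independent loci: P(type O, Rh-positive) = 1/4 × 3/4 = 3/16.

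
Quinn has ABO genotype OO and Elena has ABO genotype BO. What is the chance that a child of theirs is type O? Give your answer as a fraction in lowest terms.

1/2

ABO cross OO × BO → offspring phenotypes: 1/2 O, 1/2 B.
So P(type O) = 1/2.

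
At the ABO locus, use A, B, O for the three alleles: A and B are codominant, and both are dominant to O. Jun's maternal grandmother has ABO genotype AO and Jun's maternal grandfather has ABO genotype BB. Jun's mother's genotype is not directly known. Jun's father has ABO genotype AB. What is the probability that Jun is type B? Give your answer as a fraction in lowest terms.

3/8

Jun's mother's ABO genotype from AO × BB: 1/2 AB, 1/2 BO.
Crossing each possibility with the father AB and summing P(type B): 1/2·1/4 + 1/2·1/2 = 3/8.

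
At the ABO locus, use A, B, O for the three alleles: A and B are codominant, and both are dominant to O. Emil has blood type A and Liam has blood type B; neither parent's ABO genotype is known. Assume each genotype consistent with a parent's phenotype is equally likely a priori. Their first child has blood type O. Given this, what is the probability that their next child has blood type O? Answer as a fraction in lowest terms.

1/4

Possible genotypes: Emil ∈ {AA, AO}; Liam ∈ {BB, BO}.
Weight each parental genotype pair by prior × P(type-O child):
  AO × BO: posterior weight 1; P(next child type O) = 1/4.
Weighted sum = 1/4.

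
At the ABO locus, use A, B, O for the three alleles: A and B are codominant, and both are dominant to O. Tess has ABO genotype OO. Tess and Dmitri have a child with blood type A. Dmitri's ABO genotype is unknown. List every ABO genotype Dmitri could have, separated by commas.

For each candidate genotype of Dmitri, check whether crossing it with OO can produce every observed child phenotype.
  AA → possible child types {A} ✓
  AB → possible child types {A, B} ✓
  AO → possible child types {O, A} ✓
  BB → possible child types {B} ✗
  BO → possible child types {O, B} ✗
  OO → possible child types {O} ✗

AA, AB, AO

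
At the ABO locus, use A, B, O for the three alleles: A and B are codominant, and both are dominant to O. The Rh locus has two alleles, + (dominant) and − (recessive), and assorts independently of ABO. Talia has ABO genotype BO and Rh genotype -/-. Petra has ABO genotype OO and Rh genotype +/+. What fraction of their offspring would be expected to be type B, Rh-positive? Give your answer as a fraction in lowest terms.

ABO cross BO × OO → offspring phenotypes: 1/2 O, 1/2 B.
Rh cross -/- × +/+ → 1 Rh+.
Independent loci: P(type B, Rh-positive) = 1/2 × 1 = 1/2.

1/2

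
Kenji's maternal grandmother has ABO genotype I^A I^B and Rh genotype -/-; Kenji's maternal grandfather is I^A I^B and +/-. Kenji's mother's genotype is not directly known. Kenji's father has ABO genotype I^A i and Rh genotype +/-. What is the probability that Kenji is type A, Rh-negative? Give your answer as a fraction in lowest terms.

Kenji's mother's ABO genotype from I^A I^B × I^A I^B: 1/4 I^A I^A, 1/2 I^A I^B, 1/4 I^B I^B.
Crossing each possibility with the father I^A i and summing P(type A): 1/4·1 + 1/2·1/2 + 1/4·0 = 1/2.
Similarly for Rh via the mother's Rh distribution: P(Rh-) = 3/8.
Independent loci: 1/2 × 3/8 = 3/16.

3/16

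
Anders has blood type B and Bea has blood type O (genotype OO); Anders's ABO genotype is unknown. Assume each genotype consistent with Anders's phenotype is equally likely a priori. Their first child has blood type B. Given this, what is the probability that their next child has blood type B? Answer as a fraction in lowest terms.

5/6

Possible genotypes: Anders ∈ {BB, BO}; Bea ∈ {OO}.
Weight each parental genotype pair by prior × P(type-B child):
  BB × OO: posterior weight 2/3; P(next child type B) = 1.
  BO × OO: posterior weight 1/3; P(next child type B) = 1/2.
Weighted sum = 5/6.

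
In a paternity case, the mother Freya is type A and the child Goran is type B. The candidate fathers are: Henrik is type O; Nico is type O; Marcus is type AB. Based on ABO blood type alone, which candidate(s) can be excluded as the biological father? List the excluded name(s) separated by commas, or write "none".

Henrik, Nico

A candidate is excluded only if no genotype consistent with his phenotype could produce a type B child with a type A mother.
Henrik (type O): no genotype consistent with that phenotype can produce a type-B child with a type-A mother.
Nico (type O): no genotype consistent with that phenotype can produce a type-B child with a type-A mother.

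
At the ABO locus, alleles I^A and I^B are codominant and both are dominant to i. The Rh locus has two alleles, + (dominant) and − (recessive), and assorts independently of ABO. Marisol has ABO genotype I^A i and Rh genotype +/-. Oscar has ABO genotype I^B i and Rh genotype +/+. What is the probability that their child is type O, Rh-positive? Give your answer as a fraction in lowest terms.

ABO cross I^A i × I^B i → offspring phenotypes: 1/4 O, 1/4 A, 1/4 B, 1/4 AB.
Rh cross +/- × +/+ → 1 Rh+.
Independent loci: P(type O, Rh-positive) = 1/4 × 1 = 1/4.

1/4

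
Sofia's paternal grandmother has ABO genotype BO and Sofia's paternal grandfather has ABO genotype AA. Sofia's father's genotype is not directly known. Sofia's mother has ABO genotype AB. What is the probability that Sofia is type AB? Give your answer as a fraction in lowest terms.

Sofia's father's ABO genotype from BO × AA: 1/2 AB, 1/2 AO.
Crossing each possibility with the mother AB and summing P(type AB): 1/2·1/2 + 1/2·1/4 = 3/8.

3/8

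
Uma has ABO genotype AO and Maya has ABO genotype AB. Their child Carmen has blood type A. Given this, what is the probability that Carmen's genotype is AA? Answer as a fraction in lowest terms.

Cross AO × AB → 1/4 AA, 1/4 AB, 1/4 AO, 1/4 BO.
Type-A genotypes among offspring: AA (1/4), AO (1/4); total 1/2.
P(AA | type A) = (1/4) / (1/2) = 1/2.

1/2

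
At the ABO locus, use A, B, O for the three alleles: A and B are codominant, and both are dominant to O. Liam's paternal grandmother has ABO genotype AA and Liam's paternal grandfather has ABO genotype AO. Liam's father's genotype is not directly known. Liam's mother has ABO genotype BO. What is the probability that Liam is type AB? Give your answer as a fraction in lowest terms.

3/8

Liam's father's ABO genotype from AA × AO: 1/2 AA, 1/2 AO.
Crossing each possibility with the mother BO and summing P(type AB): 1/2·1/2 + 1/2·1/4 = 3/8.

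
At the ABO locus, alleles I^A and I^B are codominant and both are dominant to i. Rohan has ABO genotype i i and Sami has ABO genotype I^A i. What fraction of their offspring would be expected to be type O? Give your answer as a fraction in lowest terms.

ABO cross i i × I^A i → offspring phenotypes: 1/2 O, 1/2 A.
So P(type O) = 1/2.

1/2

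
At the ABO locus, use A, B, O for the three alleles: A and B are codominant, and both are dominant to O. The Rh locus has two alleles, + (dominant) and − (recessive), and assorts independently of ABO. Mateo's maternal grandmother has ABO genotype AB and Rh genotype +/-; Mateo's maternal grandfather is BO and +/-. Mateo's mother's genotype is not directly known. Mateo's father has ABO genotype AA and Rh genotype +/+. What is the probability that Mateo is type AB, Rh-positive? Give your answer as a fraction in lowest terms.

Mateo's mother's ABO genotype from AB × BO: 1/4 AB, 1/4 AO, 1/4 BB, 1/4 BO.
Crossing each possibility with the father AA and summing P(type AB): 1/4·1/2 + 1/4·0 + 1/4·1 + 1/4·1/2 = 1/2.
Similarly for Rh via the mother's Rh distribution: P(Rh+) = 1.
Independent loci: 1/2 × 1 = 1/2.

1/2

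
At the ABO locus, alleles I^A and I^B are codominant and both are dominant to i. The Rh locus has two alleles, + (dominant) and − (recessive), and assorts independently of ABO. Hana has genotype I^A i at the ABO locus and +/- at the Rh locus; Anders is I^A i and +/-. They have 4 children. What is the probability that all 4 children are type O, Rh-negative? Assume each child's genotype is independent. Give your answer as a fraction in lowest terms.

ABO cross I^A i × I^A i → 1/4 O, 3/4 A.
Rh cross +/- × +/- → 3/4 Rh+, 1/4 Rh-; so P(type O, Rh-negative) = 1/4 × 1/4 = 1/16 per child.
All 4 independent: (1/16)^4 = 1/65536.

1/65536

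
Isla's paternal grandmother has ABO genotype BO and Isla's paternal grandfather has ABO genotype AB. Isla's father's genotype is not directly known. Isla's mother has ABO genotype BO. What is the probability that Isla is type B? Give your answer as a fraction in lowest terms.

5/8

Isla's father's ABO genotype from BO × AB: 1/4 AB, 1/4 AO, 1/4 BB, 1/4 BO.
Crossing each possibility with the mother BO and summing P(type B): 1/4·1/2 + 1/4·1/4 + 1/4·1 + 1/4·3/4 = 5/8.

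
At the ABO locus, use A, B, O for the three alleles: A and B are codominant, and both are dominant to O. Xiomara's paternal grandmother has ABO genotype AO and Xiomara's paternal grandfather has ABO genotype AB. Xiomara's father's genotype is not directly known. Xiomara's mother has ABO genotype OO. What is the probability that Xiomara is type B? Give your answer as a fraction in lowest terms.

Xiomara's father's ABO genotype from AO × AB: 1/4 AA, 1/4 AB, 1/4 AO, 1/4 BO.
Crossing each possibility with the mother OO and summing P(type B): 1/4·0 + 1/4·1/2 + 1/4·0 + 1/4·1/2 = 1/4.

1/4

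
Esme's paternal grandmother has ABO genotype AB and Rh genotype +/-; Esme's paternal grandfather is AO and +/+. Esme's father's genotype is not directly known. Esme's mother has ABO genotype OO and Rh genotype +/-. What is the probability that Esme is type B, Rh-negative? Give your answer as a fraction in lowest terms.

Esme's father's ABO genotype from AB × AO: 1/4 AA, 1/4 AB, 1/4 AO, 1/4 BO.
Crossing each possibility with the mother OO and summing P(type B): 1/4·0 + 1/4·1/2 + 1/4·0 + 1/4·1/2 = 1/4.
Similarly for Rh via the father's Rh distribution: P(Rh-) = 1/8.
Independent loci: 1/4 × 1/8 = 1/32.

1/32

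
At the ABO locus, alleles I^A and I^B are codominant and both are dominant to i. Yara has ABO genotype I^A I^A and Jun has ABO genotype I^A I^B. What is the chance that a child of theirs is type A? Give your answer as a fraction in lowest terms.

ABO cross I^A I^A × I^A I^B → offspring phenotypes: 1/2 A, 1/2 AB.
So P(type A) = 1/2.

1/2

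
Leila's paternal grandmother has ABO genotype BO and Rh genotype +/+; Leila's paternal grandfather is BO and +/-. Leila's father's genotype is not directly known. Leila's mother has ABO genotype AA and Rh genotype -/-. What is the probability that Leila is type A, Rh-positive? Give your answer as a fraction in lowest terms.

Leila's father's ABO genotype from BO × BO: 1/4 BB, 1/2 BO, 1/4 OO.
Crossing each possibility with the mother AA and summing P(type A): 1/4·0 + 1/2·1/2 + 1/4·1 = 1/2.
Similarly for Rh via the father's Rh distribution: P(Rh+) = 3/4.
Independent loci: 1/2 × 3/4 = 3/8.

3/8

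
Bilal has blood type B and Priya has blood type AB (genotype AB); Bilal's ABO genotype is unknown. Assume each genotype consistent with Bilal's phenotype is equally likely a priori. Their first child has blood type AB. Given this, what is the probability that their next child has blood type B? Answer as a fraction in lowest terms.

Possible genotypes: Bilal ∈ {BB, BO}; Priya ∈ {AB}.
Weight each parental genotype pair by prior × P(type-AB child):
  BB × AB: posterior weight 2/3; P(next child type B) = 1/2.
  BO × AB: posterior weight 1/3; P(next child type B) = 1/2.
Weighted sum = 1/2.

1/2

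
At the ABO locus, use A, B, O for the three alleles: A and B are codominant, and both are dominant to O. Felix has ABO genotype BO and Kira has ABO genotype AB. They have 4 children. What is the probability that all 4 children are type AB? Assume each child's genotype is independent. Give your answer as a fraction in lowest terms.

1/256

ABO cross BO × AB → 1/4 A, 1/2 B, 1/4 AB.
So P(type AB) = 1/4 per child.
All 4 independent: (1/4)^4 = 1/256.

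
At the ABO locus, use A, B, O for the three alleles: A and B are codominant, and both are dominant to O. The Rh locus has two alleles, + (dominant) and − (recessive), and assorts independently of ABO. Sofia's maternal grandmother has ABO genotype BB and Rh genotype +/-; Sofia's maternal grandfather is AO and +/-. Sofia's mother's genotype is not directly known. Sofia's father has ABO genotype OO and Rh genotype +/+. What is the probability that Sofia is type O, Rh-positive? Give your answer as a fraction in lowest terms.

1/4

Sofia's mother's ABO genotype from BB × AO: 1/2 AB, 1/2 BO.
Crossing each possibility with the father OO and summing P(type O): 1/2·0 + 1/2·1/2 = 1/4.
Similarly for Rh via the mother's Rh distribution: P(Rh+) = 1.
Independent loci: 1/4 × 1 = 1/4.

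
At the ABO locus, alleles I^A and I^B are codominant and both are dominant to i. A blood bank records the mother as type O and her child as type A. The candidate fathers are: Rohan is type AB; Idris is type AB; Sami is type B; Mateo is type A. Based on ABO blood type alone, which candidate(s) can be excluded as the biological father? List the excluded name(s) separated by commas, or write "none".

A candidate is excluded only if no genotype consistent with his phenotype could produce a type A child with a type O mother.
Sami (type B): no genotype consistent with that phenotype can produce a type-A child with a type-O mother.

Sami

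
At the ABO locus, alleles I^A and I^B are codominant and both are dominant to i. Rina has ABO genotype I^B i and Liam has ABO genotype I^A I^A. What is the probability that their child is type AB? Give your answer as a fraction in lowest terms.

ABO cross I^B i × I^A I^A → offspring phenotypes: 1/2 A, 1/2 AB.
So P(type AB) = 1/2.

1/2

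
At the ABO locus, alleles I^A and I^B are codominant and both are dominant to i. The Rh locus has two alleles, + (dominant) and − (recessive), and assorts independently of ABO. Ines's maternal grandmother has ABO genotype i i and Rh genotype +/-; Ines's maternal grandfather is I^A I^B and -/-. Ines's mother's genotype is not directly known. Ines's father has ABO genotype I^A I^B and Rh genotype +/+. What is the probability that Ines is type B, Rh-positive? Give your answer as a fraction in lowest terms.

Ines's mother's ABO genotype from i i × I^A I^B: 1/2 I^A i, 1/2 I^B i.
Crossing each possibility with the father I^A I^B and summing P(type B): 1/2·1/4 + 1/2·1/2 = 3/8.
Similarly for Rh via the mother's Rh distribution: P(Rh+) = 1.
Independent loci: 3/8 × 1 = 3/8.

3/8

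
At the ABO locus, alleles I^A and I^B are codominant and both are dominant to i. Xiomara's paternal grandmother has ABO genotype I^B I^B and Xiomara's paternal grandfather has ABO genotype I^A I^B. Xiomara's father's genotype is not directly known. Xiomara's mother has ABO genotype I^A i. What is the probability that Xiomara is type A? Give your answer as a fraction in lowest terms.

1/4

Xiomara's father's ABO genotype from I^B I^B × I^A I^B: 1/2 I^A I^B, 1/2 I^B I^B.
Crossing each possibility with the mother I^A i and summing P(type A): 1/2·1/2 + 1/2·0 = 1/4.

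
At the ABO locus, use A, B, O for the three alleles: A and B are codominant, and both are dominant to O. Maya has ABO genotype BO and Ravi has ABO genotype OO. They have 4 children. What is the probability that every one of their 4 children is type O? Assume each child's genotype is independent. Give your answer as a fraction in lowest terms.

ABO cross BO × OO → 1/2 O, 1/2 B.
So P(type O) = 1/2 per child.
All 4 independent: (1/2)^4 = 1/16.

1/16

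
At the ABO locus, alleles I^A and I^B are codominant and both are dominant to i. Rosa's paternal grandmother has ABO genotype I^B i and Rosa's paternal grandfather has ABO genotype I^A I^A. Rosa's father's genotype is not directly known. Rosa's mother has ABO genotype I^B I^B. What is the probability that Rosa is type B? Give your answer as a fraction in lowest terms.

Rosa's father's ABO genotype from I^B i × I^A I^A: 1/2 I^A I^B, 1/2 I^A i.
Crossing each possibility with the mother I^B I^B and summing P(type B): 1/2·1/2 + 1/2·1/2 = 1/2.

1/2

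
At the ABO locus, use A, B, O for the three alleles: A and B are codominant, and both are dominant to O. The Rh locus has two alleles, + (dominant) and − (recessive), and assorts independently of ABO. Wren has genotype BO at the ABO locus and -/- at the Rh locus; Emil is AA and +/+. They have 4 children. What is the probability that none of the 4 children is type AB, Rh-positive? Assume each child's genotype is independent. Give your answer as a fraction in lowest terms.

1/16

ABO cross BO × AA → 1/2 A, 1/2 AB.
Rh cross -/- × +/+ → 1 Rh+; so P(type AB, Rh-positive) = 1/2 × 1 = 1/2 per child.
P(not type AB, Rh-positive) = 1/2 for one child; (1/2)^4 = 1/16.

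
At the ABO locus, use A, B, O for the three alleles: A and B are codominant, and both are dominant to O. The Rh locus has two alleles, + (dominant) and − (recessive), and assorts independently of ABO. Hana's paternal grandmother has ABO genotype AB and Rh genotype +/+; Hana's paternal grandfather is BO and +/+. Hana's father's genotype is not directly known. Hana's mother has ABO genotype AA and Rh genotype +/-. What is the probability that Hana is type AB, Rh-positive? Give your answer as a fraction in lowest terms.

Hana's father's ABO genotype from AB × BO: 1/4 AB, 1/4 AO, 1/4 BB, 1/4 BO.
Crossing each possibility with the mother AA and summing P(type AB): 1/4·1/2 + 1/4·0 + 1/4·1 + 1/4·1/2 = 1/2.
Similarly for Rh via the father's Rh distribution: P(Rh+) = 1.
Independent loci: 1/2 × 1 = 1/2.

1/2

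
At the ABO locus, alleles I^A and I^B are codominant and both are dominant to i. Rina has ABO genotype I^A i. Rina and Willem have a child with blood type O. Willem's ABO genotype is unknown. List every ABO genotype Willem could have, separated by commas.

For each candidate genotype of Willem, check whether crossing it with I^A i can produce every observed child phenotype.
  I^A I^A → possible child types {A} ✗
  I^A I^B → possible child types {A, B, AB} ✗
  I^A i → possible child types {O, A} ✓
  I^B I^B → possible child types {B, AB} ✗
  I^B i → possible child types {O, A, B, AB} ✓
  i i → possible child types {O, A} ✓

I^A i, I^B i, i i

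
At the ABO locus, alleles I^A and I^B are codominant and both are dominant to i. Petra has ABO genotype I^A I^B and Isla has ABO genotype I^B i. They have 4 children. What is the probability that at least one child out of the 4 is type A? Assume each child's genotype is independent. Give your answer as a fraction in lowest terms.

175/256

ABO cross I^A I^B × I^B i → 1/4 A, 1/2 B, 1/4 AB.
So P(type A) = 1/4 per child.
P(none) = (3/4)^4 = 81/256; P(at least one) = 1 − 81/256 = 175/256.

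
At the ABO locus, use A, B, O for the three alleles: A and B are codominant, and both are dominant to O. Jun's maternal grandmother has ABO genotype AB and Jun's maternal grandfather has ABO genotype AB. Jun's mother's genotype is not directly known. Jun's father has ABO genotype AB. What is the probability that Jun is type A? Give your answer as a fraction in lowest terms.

Jun's mother's ABO genotype from AB × AB: 1/4 AA, 1/2 AB, 1/4 BB.
Crossing each possibility with the father AB and summing P(type A): 1/4·1/2 + 1/2·1/4 + 1/4·0 = 1/4.

1/4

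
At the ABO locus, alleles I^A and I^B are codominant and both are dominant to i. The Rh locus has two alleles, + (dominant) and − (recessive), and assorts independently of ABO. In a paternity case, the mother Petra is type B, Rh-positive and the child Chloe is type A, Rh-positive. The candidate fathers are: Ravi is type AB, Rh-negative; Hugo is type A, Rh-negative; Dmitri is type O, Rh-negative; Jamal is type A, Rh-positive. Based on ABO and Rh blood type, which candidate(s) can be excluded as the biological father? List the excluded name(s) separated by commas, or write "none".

A candidate is excluded only if no genotype consistent with his phenotype could produce a type A, Rh-positive child with a type B, Rh-positive mother.
Dmitri (type O, Rh-): no genotype consistent with that phenotype can produce a type-A Rh+ child with a type-B mother.

Dmitri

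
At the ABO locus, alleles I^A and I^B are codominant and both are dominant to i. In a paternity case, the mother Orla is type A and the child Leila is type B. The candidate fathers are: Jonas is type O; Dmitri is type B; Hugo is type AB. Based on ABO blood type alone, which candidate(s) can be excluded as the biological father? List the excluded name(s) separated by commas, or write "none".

Jonas

A candidate is excluded only if no genotype consistent with his phenotype could produce a type B child with a type A mother.
Jonas (type O): no genotype consistent with that phenotype can produce a type-B child with a type-A mother.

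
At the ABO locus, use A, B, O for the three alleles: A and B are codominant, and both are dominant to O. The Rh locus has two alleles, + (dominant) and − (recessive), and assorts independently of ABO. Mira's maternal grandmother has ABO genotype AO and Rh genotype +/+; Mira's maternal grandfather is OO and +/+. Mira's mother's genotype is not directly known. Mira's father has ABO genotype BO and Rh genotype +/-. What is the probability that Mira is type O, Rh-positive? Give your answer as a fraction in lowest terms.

3/8

Mira's mother's ABO genotype from AO × OO: 1/2 AO, 1/2 OO.
Crossing each possibility with the father BO and summing P(type O): 1/2·1/4 + 1/2·1/2 = 3/8.
Similarly for Rh via the mother's Rh distribution: P(Rh+) = 1.
Independent loci: 3/8 × 1 = 3/8.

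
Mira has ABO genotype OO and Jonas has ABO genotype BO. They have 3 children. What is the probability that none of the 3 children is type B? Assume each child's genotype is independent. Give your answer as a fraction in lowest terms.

ABO cross OO × BO → 1/2 O, 1/2 B.
So P(type B) = 1/2 per child.
P(not type B) = 1/2 for one child; (1/2)^3 = 1/8.

1/8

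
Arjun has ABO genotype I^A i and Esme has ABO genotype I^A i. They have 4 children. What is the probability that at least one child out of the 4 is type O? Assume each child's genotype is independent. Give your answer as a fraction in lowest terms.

ABO cross I^A i × I^A i → 1/4 O, 3/4 A.
So P(type O) = 1/4 per child.
P(none) = (3/4)^4 = 81/256; P(at least one) = 1 − 81/256 = 175/256.

175/256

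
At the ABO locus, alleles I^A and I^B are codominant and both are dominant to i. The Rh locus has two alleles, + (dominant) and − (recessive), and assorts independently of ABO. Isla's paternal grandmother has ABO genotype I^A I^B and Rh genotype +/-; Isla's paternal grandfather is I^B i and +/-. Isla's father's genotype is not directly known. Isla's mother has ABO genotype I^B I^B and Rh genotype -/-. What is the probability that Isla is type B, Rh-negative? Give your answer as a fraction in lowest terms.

Isla's father's ABO genotype from I^A I^B × I^B i: 1/4 I^A I^B, 1/4 I^A i, 1/4 I^B I^B, 1/4 I^B i.
Crossing each possibility with the mother I^B I^B and summing P(type B): 1/4·1/2 + 1/4·1/2 + 1/4·1 + 1/4·1 = 3/4.
Similarly for Rh via the father's Rh distribution: P(Rh-) = 1/2.
Independent loci: 3/4 × 1/2 = 3/8.

3/8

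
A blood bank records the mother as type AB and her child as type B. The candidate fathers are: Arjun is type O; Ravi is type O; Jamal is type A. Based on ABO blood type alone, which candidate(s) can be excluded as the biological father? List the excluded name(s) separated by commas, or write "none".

A candidate is excluded only if no genotype consistent with his phenotype could produce a type B child with a type AB mother.
Every candidate has at least one consistent genotype combination, so none can be excluded.

none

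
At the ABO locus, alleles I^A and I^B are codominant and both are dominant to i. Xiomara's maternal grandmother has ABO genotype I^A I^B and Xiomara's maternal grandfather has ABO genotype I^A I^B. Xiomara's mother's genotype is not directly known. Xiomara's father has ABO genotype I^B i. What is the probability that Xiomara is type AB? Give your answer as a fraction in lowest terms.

Xiomara's mother's ABO genotype from I^A I^B × I^A I^B: 1/4 I^A I^A, 1/2 I^A I^B, 1/4 I^B I^B.
Crossing each possibility with the father I^B i and summing P(type AB): 1/4·1/2 + 1/2·1/4 + 1/4·0 = 1/4.

1/4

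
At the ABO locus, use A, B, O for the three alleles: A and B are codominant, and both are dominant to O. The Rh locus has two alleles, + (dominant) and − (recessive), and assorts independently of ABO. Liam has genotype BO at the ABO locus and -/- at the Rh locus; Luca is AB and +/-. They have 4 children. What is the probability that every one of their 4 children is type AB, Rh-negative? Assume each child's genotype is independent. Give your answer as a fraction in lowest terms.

1/4096

ABO cross BO × AB → 1/4 A, 1/2 B, 1/4 AB.
Rh cross -/- × +/- → 1/2 Rh+, 1/2 Rh-; so P(type AB, Rh-negative) = 1/4 × 1/2 = 1/8 per child.
All 4 independent: (1/8)^4 = 1/4096.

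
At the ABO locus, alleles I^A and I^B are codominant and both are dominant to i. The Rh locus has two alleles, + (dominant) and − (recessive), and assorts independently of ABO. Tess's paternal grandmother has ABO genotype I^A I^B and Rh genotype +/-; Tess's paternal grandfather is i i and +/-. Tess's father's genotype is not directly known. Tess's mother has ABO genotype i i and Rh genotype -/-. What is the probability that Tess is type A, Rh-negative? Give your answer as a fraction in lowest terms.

Tess's father's ABO genotype from I^A I^B × i i: 1/2 I^A i, 1/2 I^B i.
Crossing each possibility with the mother i i and summing P(type A): 1/2·1/2 + 1/2·0 = 1/4.
Similarly for Rh via the father's Rh distribution: P(Rh-) = 1/2.
Independent loci: 1/4 × 1/2 = 1/8.

1/8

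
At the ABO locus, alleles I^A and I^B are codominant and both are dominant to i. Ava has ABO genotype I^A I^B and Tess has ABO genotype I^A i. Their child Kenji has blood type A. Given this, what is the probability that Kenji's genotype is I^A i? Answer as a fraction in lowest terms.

1/2

Cross I^A I^B × I^A i → 1/4 I^A I^A, 1/4 I^A I^B, 1/4 I^A i, 1/4 I^B i.
Type-A genotypes among offspring: I^A I^A (1/4), I^A i (1/4); total 1/2.
P(I^A i | type A) = (1/4) / (1/2) = 1/2.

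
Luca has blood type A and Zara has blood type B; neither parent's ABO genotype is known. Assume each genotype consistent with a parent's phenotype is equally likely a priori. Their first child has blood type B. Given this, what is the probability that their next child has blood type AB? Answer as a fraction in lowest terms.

5/12

Possible genotypes: Luca ∈ {I^A I^A, I^A i}; Zara ∈ {I^B I^B, I^B i}.
Weight each parental genotype pair by prior × P(type-B child):
  I^A i × I^B I^B: posterior weight 2/3; P(next child type AB) = 1/2.
  I^A i × I^B i: posterior weight 1/3; P(next child type AB) = 1/4.
Weighted sum = 5/12.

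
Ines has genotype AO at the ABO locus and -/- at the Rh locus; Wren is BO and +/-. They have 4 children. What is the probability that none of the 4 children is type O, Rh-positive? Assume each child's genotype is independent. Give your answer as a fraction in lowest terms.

ABO cross AO × BO → 1/4 O, 1/4 A, 1/4 B, 1/4 AB.
Rh cross -/- × +/- → 1/2 Rh+, 1/2 Rh-; so P(type O, Rh-positive) = 1/4 × 1/2 = 1/8 per child.
P(not type O, Rh-positive) = 7/8 for one child; (7/8)^4 = 2401/4096.

2401/4096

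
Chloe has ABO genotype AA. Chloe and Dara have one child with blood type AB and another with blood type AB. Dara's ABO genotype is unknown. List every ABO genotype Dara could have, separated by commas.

AB, BB, BO

For each candidate genotype of Dara, check whether crossing it with AA can produce every observed child phenotype.
  AA → possible child types {A} ✗
  AB → possible child types {A, AB} ✓
  AO → possible child types {A} ✗
  BB → possible child types {AB} ✓
  BO → possible child types {A, AB} ✓
  OO → possible child types {A} ✗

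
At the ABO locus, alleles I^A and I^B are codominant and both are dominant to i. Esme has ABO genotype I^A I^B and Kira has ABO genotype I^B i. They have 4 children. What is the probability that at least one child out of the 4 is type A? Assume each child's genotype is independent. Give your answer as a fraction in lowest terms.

ABO cross I^A I^B × I^B i → 1/4 A, 1/2 B, 1/4 AB.
So P(type A) = 1/4 per child.
P(none) = (3/4)^4 = 81/256; P(at least one) = 1 − 81/256 = 175/256.

175/256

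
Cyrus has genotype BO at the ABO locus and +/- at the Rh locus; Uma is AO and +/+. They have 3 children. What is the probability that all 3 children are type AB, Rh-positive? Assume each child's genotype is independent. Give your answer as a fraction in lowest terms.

ABO cross BO × AO → 1/4 O, 1/4 A, 1/4 B, 1/4 AB.
Rh cross +/- × +/+ → 1 Rh+; so P(type AB, Rh-positive) = 1/4 × 1 = 1/4 per child.
All 3 independent: (1/4)^3 = 1/64.

1/64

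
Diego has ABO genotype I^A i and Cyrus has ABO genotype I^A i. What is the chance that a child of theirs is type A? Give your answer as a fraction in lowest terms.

3/4

ABO cross I^A i × I^A i → offspring phenotypes: 1/4 O, 3/4 A.
So P(type A) = 3/4.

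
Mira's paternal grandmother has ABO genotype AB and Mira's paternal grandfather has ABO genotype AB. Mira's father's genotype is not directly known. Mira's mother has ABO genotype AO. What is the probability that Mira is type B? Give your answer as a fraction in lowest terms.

1/4

Mira's father's ABO genotype from AB × AB: 1/4 AA, 1/2 AB, 1/4 BB.
Crossing each possibility with the mother AO and summing P(type B): 1/4·0 + 1/2·1/4 + 1/4·1/2 = 1/4.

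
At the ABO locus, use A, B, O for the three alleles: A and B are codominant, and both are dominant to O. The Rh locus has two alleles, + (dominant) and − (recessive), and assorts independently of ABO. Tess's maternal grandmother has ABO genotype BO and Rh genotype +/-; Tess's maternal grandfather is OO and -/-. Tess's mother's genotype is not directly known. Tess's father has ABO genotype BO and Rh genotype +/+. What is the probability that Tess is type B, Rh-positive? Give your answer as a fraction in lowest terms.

5/8

Tess's mother's ABO genotype from BO × OO: 1/2 BO, 1/2 OO.
Crossing each possibility with the father BO and summing P(type B): 1/2·3/4 + 1/2·1/2 = 5/8.
Similarly for Rh via the mother's Rh distribution: P(Rh+) = 1.
Independent loci: 5/8 × 1 = 5/8.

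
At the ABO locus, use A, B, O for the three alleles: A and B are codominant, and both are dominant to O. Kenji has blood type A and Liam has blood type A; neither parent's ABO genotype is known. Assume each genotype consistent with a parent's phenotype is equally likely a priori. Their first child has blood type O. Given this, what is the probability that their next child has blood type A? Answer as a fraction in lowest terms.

Possible genotypes: Kenji ∈ {AA, AO}; Liam ∈ {AA, AO}.
Weight each parental genotype pair by prior × P(type-O child):
  AO × AO: posterior weight 1; P(next child type A) = 3/4.
Weighted sum = 3/4.

3/4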